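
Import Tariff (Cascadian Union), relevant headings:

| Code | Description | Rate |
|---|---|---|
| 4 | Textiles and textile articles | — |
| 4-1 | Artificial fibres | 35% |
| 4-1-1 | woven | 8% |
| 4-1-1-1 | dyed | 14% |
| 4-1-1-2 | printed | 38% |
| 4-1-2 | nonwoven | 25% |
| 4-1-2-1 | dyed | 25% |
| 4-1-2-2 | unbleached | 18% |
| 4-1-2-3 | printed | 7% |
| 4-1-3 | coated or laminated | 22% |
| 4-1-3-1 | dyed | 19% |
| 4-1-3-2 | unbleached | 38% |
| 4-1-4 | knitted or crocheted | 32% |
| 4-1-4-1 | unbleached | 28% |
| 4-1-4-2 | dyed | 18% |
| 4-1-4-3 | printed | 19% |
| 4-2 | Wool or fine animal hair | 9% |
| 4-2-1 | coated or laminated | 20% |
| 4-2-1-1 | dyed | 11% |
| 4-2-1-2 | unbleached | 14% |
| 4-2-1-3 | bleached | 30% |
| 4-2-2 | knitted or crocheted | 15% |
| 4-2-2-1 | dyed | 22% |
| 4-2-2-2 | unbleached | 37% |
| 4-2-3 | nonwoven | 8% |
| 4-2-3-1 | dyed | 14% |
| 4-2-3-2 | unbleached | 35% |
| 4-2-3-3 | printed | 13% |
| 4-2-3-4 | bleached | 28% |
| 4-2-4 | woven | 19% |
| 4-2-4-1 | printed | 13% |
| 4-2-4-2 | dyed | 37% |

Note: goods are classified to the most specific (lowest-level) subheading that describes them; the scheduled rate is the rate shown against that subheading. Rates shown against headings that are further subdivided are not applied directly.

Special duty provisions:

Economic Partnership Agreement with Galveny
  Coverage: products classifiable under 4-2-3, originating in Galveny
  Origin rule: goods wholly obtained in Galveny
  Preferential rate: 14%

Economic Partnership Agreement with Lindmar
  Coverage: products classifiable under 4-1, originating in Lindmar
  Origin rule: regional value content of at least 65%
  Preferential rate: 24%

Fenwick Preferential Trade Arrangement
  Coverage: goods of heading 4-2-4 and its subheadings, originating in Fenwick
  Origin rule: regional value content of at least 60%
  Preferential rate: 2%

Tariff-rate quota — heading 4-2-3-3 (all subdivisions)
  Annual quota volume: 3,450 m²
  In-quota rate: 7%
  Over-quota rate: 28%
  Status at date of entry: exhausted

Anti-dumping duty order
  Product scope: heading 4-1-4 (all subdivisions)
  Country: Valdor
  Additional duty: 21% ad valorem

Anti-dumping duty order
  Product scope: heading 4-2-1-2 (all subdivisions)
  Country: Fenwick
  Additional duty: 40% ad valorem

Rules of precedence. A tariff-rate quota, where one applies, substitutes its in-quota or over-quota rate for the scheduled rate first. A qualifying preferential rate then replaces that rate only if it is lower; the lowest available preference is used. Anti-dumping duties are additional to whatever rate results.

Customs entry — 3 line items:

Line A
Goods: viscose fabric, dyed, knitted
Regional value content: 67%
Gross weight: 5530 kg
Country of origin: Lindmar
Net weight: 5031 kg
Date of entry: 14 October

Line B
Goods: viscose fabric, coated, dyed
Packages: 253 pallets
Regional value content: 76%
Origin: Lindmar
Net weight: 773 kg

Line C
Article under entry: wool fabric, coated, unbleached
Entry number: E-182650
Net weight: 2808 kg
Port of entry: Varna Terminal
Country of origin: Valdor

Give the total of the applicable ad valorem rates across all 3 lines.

51%

Line A: viscose → 4-1; knitted → 4-1-4; dyed → 4-1-4-2. Scheduled 18%. Lindmar agreement on 4-1: RVC ≥ 65% → 24% available; preference 24% not lower than 18% → no reduction. → 18%.
Line B: viscose → 4-1; coated → 4-1-3; dyed → 4-1-3-1. Scheduled 19%. Lindmar agreement on 4-1: RVC ≥ 65% → 24% available; preference 24% not lower than 19% → no reduction. → 19%.
Line C: wool → 4-2; coated → 4-2-1; unbleached → 4-2-1-2. Scheduled 14%. No special measure applies. → 14%.
Sum: 18% + 19% + 14% = 51%.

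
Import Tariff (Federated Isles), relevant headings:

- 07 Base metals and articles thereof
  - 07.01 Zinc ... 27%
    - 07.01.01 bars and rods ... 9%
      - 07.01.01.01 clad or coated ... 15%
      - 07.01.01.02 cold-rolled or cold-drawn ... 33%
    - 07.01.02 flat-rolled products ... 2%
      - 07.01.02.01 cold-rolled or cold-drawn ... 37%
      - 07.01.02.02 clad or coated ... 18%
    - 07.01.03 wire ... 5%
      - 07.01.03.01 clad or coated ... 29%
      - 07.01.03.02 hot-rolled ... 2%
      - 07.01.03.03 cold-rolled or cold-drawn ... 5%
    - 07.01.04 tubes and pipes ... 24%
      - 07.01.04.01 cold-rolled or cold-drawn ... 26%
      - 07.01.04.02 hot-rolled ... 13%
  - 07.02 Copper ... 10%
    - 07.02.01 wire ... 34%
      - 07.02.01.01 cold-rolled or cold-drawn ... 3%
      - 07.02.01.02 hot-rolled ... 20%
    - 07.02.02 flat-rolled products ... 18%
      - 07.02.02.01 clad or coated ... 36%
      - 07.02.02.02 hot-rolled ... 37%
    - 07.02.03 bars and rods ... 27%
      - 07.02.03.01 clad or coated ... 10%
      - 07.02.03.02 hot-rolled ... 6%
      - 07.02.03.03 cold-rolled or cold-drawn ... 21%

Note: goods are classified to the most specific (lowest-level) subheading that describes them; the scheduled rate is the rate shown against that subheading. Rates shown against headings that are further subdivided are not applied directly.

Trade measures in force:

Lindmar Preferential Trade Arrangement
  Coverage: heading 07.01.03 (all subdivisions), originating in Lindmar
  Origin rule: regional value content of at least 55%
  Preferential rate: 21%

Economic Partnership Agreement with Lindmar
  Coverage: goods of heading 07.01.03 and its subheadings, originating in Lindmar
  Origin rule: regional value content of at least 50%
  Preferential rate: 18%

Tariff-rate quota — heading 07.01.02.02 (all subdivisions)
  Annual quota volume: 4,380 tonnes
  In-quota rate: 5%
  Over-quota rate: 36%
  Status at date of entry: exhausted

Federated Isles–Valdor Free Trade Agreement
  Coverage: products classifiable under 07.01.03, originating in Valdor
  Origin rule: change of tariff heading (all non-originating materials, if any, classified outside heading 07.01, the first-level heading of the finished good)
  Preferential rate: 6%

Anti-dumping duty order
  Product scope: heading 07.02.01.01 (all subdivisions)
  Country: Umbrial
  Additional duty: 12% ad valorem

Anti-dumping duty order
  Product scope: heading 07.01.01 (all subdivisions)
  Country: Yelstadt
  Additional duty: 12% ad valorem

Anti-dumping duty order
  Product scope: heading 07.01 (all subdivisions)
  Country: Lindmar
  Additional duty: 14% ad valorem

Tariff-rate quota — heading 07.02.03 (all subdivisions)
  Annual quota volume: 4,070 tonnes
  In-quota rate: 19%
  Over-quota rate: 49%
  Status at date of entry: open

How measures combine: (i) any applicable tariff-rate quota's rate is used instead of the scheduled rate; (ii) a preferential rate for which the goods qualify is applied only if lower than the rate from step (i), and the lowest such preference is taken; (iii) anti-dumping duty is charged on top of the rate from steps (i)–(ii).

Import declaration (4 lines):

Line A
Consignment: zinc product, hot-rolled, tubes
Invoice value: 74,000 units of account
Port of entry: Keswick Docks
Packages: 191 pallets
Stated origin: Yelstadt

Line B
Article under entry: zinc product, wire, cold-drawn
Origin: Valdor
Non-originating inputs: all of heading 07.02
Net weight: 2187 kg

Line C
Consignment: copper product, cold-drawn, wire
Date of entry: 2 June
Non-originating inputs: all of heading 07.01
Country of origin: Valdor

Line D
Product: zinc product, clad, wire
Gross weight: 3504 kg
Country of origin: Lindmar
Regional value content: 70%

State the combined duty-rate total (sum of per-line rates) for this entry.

Line A: zinc → 07.01; tubes → 07.01.04; hot-rolled → 07.01.04.02. Scheduled 13%. No special measure applies. → 13%.
Line B: zinc → 07.01; wire → 07.01.03; cold-drawn → 07.01.03.03. Scheduled 5%. Valdor agreement on 07.01.03: CTH met → 6% available; preference 6% not lower than 5% → no reduction. → 5%.
Line C: copper → 07.02; wire → 07.02.01; cold-drawn → 07.02.01.01. Scheduled 3%. Valdor agreement on 07.01.03: 07.02.01.01 not covered. → 3%.
Line D: zinc → 07.01; wire → 07.01.03; clad → 07.01.03.01. Scheduled 29%. Lindmar agreement on 07.01.03: RVC ≥ 55% → 21% available; Lindmar agreement on 07.01.03: RVC ≥ 50% → 18% available; preferential 18%; anti-dumping (Lindmar, 07.01): +14%; total 18% + 14% = 32%. → 32%.
Sum: 13% + 5% + 3% + 32% = 53%.

53%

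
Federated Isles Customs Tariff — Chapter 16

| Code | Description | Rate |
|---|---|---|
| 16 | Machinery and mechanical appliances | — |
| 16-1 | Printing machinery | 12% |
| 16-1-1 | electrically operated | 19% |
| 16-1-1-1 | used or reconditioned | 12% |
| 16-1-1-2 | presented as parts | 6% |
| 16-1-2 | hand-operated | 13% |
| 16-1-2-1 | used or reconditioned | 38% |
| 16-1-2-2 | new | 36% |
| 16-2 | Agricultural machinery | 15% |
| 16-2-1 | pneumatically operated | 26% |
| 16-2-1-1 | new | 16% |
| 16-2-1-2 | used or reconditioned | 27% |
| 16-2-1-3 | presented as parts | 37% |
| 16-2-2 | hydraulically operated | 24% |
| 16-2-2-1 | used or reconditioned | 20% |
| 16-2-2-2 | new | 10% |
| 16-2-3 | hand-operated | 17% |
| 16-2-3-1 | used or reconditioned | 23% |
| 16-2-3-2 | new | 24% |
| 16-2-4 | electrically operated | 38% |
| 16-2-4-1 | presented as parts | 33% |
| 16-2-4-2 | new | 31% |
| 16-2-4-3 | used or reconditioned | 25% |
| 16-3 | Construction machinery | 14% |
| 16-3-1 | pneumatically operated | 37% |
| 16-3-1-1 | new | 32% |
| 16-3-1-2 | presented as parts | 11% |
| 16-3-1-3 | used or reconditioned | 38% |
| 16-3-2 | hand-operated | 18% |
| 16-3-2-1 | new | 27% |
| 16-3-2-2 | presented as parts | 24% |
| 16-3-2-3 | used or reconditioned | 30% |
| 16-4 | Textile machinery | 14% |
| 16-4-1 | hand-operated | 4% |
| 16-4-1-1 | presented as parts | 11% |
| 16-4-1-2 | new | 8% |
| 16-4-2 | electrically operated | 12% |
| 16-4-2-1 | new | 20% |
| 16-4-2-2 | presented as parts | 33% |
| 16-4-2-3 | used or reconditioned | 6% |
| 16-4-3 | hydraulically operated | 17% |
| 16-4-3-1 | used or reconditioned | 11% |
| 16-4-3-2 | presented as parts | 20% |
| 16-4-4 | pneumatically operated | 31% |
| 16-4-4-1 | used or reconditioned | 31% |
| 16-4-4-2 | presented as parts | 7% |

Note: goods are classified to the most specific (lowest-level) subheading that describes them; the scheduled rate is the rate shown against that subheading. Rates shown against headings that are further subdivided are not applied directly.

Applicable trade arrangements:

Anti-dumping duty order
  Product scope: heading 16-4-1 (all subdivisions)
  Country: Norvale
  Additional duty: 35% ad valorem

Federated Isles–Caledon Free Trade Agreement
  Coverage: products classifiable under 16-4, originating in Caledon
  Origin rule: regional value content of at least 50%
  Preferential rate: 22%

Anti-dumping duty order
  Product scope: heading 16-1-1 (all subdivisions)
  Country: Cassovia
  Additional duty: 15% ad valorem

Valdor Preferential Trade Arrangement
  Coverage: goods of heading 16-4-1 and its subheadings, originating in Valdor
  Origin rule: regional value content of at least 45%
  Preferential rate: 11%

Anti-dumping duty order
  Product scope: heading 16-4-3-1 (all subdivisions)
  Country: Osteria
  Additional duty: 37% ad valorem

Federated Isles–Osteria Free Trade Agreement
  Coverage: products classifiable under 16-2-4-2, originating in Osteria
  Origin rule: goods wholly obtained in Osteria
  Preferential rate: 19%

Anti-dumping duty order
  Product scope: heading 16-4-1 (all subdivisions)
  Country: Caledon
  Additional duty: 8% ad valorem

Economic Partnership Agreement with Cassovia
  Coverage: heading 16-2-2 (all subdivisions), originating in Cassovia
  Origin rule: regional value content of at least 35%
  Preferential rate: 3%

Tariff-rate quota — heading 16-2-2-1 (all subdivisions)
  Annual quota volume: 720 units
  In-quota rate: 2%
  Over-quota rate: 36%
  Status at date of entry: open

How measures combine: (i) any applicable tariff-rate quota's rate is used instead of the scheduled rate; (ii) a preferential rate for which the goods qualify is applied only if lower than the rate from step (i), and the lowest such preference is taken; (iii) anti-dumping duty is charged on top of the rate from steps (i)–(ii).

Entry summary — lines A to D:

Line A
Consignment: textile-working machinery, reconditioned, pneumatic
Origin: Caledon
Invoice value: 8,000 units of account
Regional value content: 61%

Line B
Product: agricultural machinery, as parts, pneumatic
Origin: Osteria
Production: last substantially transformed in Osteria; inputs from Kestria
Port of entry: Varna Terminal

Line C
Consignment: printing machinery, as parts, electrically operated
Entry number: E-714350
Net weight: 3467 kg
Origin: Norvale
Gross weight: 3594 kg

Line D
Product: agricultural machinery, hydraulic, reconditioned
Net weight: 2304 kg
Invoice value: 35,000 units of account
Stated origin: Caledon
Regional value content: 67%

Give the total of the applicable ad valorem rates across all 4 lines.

Line A: textile-working → 16-4; pneumatic → 16-4-4; reconditioned → 16-4-4-1. Scheduled 31%. Caledon agreement on 16-4: RVC ≥ 50% → 22% available; preferential 22%. → 22%.
Line B: agricultural → 16-2; pneumatic → 16-2-1; as parts → 16-2-1-3. Scheduled 37%. Osteria agreement on 16-2-4-2: 16-2-1-3 not covered. → 37%.
Line C: printing → 16-1; electrically operated → 16-1-1; as parts → 16-1-1-2. Scheduled 6%. No special measure applies. → 6%.
Line D: agricultural → 16-2; hydraulic → 16-2-2; reconditioned → 16-2-2-1. Scheduled 20%. quota on 16-2-2-1 open → in-quota 2%; Caledon agreement on 16-4: 16-2-2-1 not covered. → 2%.
Sum: 22% + 37% + 6% + 2% = 67%.

67%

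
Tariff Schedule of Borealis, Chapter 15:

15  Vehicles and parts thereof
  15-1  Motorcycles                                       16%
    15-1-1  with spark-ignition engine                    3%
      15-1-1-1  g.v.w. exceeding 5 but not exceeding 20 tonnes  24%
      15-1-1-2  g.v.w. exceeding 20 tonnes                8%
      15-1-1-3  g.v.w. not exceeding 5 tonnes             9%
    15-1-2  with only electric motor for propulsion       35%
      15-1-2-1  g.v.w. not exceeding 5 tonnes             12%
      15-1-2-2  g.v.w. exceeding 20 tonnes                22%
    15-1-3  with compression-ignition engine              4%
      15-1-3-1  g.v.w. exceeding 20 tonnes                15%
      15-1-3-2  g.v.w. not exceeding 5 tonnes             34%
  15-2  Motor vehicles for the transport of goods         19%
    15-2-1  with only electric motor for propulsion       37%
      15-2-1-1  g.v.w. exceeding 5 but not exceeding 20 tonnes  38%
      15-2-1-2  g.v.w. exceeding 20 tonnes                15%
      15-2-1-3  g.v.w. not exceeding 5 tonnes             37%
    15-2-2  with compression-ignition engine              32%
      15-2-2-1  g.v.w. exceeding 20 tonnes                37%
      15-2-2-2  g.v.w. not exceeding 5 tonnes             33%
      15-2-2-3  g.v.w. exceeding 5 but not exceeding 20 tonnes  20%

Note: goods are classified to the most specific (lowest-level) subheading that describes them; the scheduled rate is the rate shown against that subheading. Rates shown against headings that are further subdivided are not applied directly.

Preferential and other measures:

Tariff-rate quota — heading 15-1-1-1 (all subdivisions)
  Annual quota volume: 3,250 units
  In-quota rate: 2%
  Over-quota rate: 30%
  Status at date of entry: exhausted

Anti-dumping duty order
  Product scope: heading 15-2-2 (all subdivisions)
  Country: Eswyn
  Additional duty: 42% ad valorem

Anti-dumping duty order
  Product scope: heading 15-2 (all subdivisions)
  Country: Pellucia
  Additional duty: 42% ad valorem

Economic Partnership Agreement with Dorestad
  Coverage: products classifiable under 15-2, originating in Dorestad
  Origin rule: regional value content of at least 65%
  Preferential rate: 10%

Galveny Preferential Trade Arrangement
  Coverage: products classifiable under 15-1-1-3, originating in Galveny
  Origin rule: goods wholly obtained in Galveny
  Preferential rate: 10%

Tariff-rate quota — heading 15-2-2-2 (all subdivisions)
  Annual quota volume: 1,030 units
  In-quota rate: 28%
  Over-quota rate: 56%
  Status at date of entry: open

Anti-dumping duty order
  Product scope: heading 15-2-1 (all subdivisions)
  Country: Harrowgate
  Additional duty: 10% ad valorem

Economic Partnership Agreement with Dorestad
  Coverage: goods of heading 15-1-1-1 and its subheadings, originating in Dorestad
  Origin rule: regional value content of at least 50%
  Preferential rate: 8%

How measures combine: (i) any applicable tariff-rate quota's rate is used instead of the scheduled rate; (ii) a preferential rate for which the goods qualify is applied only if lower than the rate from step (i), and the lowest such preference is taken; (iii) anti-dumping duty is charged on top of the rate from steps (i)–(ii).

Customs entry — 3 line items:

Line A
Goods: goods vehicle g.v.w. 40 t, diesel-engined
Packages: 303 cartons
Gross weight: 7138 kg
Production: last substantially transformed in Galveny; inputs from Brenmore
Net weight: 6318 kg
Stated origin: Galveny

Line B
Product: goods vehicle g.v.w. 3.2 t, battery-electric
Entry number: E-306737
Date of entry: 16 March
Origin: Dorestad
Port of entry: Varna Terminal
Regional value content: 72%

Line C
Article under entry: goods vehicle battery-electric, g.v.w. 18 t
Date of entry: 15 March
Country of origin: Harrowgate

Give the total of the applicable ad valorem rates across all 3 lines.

Line A: goods vehicle → 15-2; diesel-engined → 15-2-2; g.v.w. 40 t → 15-2-2-1. Scheduled 37%. Galveny agreement on 15-1-1-3: 15-2-2-1 not covered. → 37%.
Line B: goods vehicle → 15-2; battery-electric → 15-2-1; g.v.w. 3.2 t → 15-2-1-3. Scheduled 37%. Dorestad agreement on 15-2: RVC ≥ 65% → 10% available; Dorestad agreement on 15-1-1-1: 15-2-1-3 not covered; preferential 10%. → 10%.
Line C: goods vehicle → 15-2; battery-electric → 15-2-1; g.v.w. 18 t → 15-2-1-1. Scheduled 38%. anti-dumping (Harrowgate, 15-2-1): +10%; total 38% + 10% = 48%. → 48%.
Sum: 37% + 10% + 48% = 95%.

95%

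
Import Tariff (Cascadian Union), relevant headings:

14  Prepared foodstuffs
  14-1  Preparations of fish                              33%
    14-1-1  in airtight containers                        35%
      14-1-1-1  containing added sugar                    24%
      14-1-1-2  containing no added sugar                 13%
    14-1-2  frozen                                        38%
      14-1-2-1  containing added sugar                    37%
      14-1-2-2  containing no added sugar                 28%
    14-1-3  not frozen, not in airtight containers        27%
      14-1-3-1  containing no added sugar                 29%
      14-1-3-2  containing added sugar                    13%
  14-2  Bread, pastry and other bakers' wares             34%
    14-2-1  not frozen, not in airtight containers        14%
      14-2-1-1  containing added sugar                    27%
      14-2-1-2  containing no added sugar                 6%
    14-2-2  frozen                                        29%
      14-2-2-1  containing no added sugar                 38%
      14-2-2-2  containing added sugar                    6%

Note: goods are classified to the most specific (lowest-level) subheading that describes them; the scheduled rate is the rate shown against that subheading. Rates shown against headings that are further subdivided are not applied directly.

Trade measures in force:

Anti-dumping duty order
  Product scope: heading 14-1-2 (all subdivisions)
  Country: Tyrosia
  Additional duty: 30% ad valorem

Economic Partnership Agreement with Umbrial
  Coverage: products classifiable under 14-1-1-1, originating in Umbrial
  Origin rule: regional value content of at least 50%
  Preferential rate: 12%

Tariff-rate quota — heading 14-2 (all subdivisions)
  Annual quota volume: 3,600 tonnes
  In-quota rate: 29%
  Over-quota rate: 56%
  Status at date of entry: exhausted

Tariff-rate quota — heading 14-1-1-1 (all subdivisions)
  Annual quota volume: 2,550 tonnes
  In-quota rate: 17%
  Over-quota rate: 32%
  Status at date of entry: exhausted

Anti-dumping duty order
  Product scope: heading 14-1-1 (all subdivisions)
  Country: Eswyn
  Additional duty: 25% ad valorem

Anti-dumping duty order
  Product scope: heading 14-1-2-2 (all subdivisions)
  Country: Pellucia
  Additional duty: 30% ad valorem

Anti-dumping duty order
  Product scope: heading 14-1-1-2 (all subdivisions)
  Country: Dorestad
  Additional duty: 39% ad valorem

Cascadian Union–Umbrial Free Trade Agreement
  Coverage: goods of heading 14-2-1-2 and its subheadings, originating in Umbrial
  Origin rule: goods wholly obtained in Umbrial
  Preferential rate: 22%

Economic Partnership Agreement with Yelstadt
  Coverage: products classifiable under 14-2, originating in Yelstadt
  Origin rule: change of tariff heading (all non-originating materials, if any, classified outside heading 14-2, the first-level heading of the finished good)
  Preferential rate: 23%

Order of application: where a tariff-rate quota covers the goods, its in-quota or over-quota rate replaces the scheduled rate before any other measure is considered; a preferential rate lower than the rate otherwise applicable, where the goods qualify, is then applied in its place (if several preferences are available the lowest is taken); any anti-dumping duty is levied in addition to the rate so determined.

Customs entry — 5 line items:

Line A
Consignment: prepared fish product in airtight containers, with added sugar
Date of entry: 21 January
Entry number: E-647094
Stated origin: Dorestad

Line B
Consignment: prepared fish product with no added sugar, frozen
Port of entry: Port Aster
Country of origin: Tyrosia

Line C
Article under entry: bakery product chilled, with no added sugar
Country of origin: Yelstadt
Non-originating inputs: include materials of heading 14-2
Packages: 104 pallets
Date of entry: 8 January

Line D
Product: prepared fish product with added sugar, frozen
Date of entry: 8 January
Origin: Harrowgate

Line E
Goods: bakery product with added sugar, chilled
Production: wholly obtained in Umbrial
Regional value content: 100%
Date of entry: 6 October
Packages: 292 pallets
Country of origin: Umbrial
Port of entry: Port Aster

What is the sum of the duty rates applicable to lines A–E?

Line A: prepared fish product → 14-1; in airtight containers → 14-1-1; with added sugar → 14-1-1-1. Scheduled 24%. quota on 14-1-1-1 exhausted → over-quota 32%. → 32%.
Line B: prepared fish product → 14-1; frozen → 14-1-2; with no added sugar → 14-1-2-2. Scheduled 28%. anti-dumping (Tyrosia, 14-1-2): +30%; total 28% + 30% = 58%. → 58%.
Line C: bakery product → 14-2; chilled → 14-2-1; with no added sugar → 14-2-1-2. Scheduled 6%. quota on 14-2 exhausted → over-quota 56%; Yelstadt agreement on 14-2: CTH not met. → 56%.
Line D: prepared fish product → 14-1; frozen → 14-1-2; with added sugar → 14-1-2-1. Scheduled 37%. No special measure applies. → 37%.
Line E: bakery product → 14-2; chilled → 14-2-1; with added sugar → 14-2-1-1. Scheduled 27%. quota on 14-2 exhausted → over-quota 56%; Umbrial agreement on 14-1-1-1: 14-2-1-1 not covered; Umbrial agreement on 14-2-1-2: 14-2-1-1 not covered. → 56%.
Sum: 32% + 58% + 56% + 37% + 56% = 239%.

239%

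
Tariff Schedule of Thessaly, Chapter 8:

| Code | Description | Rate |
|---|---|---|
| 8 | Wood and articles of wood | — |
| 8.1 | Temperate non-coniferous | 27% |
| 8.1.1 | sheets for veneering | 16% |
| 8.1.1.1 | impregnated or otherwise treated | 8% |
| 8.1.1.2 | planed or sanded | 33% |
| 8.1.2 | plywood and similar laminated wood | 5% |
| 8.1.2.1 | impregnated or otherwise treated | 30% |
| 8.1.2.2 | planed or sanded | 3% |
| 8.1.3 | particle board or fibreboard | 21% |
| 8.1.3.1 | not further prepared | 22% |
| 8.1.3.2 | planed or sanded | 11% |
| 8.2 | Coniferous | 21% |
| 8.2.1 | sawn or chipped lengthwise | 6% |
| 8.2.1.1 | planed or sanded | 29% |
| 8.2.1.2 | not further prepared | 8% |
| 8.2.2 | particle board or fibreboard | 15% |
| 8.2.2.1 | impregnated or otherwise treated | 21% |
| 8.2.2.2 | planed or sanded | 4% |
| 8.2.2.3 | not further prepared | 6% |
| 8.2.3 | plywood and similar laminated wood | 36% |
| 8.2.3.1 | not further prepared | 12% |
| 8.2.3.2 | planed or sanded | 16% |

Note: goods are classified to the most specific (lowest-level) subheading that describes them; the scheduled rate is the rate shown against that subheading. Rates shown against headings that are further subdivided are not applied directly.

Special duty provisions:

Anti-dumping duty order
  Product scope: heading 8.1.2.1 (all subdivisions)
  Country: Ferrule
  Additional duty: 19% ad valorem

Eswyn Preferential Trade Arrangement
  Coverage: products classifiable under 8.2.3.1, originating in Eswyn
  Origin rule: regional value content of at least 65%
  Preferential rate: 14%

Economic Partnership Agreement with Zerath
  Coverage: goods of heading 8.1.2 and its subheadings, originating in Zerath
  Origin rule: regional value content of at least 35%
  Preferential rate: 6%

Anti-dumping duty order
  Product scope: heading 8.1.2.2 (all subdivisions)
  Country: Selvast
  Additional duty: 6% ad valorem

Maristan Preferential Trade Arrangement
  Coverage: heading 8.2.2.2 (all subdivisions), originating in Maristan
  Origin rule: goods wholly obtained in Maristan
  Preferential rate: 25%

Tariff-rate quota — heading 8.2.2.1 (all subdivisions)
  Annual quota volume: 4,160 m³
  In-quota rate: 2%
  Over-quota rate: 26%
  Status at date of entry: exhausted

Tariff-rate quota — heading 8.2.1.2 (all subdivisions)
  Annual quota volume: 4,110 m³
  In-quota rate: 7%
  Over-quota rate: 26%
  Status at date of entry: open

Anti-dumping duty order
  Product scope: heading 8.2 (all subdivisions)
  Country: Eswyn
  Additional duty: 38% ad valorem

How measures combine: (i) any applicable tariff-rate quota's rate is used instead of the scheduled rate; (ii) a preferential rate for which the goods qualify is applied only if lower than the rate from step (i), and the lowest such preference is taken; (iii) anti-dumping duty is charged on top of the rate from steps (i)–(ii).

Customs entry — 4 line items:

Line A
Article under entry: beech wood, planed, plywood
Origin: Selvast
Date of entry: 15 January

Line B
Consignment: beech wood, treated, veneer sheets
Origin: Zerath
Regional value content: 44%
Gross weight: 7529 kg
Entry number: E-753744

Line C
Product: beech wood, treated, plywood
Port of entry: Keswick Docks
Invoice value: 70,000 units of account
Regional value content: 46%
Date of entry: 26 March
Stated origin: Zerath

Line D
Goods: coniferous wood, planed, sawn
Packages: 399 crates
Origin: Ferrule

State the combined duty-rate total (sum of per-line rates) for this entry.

Line A: beech → 8.1; plywood → 8.1.2; planed → 8.1.2.2. Scheduled 3%. anti-dumping (Selvast, 8.1.2.2): +6%; total 3% + 6% = 9%. → 9%.
Line B: beech → 8.1; veneer sheets → 8.1.1; treated → 8.1.1.1. Scheduled 8%. Zerath agreement on 8.1.2: 8.1.1.1 not covered. → 8%.
Line C: beech → 8.1; plywood → 8.1.2; treated → 8.1.2.1. Scheduled 30%. Zerath agreement on 8.1.2: RVC ≥ 35% → 6% available; preferential 6%. → 6%.
Line D: coniferous → 8.2; sawn → 8.2.1; planed → 8.2.1.1. Scheduled 29%. No special measure applies. → 29%.
Sum: 9% + 8% + 6% + 29% = 52%.

52%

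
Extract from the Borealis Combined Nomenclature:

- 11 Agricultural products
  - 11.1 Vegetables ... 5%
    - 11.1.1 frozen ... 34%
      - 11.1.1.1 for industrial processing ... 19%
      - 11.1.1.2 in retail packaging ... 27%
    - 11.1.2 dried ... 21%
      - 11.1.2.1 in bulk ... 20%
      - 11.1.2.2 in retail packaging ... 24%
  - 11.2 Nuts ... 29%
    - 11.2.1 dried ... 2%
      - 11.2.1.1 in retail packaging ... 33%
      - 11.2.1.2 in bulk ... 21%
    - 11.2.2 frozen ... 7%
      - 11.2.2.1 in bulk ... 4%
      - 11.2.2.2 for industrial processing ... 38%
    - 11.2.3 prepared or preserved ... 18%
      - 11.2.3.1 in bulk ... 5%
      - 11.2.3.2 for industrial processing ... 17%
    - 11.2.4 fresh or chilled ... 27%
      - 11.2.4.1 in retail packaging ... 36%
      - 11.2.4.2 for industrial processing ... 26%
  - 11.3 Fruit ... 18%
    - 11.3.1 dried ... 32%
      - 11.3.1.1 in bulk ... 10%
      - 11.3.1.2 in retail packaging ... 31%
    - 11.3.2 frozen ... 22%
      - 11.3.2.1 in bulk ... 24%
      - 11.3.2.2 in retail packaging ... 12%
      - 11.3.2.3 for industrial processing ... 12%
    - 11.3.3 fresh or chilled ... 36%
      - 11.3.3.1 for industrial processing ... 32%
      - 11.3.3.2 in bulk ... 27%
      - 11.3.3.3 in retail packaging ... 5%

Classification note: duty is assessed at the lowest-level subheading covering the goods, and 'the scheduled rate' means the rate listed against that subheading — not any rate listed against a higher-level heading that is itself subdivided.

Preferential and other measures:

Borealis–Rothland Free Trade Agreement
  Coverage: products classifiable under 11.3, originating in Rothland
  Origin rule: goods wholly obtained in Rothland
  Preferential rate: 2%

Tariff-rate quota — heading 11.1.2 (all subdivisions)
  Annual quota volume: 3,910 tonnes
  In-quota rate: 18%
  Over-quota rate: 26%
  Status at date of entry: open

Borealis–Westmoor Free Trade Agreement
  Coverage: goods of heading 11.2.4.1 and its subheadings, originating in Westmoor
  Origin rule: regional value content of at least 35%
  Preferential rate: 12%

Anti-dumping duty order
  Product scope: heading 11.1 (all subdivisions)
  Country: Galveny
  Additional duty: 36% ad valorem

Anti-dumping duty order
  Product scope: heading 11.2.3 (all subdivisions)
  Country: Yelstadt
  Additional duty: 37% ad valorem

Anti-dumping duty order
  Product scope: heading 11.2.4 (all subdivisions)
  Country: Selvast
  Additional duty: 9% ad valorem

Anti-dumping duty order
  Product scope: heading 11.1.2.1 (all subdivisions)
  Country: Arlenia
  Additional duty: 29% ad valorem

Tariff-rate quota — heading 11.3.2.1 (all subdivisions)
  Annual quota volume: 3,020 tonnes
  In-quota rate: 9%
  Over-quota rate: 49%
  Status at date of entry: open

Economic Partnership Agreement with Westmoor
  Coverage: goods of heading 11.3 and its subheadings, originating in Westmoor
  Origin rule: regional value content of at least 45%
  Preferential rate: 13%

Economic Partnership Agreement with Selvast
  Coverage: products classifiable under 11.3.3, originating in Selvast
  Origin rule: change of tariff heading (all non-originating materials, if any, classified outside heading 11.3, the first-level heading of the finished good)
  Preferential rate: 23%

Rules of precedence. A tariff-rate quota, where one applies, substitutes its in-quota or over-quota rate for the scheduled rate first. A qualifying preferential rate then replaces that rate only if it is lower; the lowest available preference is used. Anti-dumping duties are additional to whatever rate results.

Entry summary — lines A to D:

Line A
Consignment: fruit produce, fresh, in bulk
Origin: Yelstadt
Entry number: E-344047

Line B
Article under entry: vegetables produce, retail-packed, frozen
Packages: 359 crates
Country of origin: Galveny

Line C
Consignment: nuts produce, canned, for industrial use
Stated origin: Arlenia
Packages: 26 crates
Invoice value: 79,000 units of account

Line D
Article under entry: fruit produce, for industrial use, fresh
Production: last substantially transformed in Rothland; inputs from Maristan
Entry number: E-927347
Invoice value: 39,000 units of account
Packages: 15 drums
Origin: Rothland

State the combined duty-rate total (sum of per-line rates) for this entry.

Line A: fruit → 11.3; fresh → 11.3.3; in bulk → 11.3.3.2. Scheduled 27%. No special measure applies. → 27%.
Line B: vegetables → 11.1; frozen → 11.1.1; retail-packed → 11.1.1.2. Scheduled 27%. anti-dumping (Galveny, 11.1): +36%; total 27% + 36% = 63%. → 63%.
Line C: nuts → 11.2; canned → 11.2.3; for industrial use → 11.2.3.2. Scheduled 17%. No special measure applies. → 17%.
Line D: fruit → 11.3; fresh → 11.3.3; for industrial use → 11.3.3.1. Scheduled 32%. Rothland agreement on 11.3: not wholly obtained. → 32%.
Sum: 27% + 63% + 17% + 32% = 139%.

139%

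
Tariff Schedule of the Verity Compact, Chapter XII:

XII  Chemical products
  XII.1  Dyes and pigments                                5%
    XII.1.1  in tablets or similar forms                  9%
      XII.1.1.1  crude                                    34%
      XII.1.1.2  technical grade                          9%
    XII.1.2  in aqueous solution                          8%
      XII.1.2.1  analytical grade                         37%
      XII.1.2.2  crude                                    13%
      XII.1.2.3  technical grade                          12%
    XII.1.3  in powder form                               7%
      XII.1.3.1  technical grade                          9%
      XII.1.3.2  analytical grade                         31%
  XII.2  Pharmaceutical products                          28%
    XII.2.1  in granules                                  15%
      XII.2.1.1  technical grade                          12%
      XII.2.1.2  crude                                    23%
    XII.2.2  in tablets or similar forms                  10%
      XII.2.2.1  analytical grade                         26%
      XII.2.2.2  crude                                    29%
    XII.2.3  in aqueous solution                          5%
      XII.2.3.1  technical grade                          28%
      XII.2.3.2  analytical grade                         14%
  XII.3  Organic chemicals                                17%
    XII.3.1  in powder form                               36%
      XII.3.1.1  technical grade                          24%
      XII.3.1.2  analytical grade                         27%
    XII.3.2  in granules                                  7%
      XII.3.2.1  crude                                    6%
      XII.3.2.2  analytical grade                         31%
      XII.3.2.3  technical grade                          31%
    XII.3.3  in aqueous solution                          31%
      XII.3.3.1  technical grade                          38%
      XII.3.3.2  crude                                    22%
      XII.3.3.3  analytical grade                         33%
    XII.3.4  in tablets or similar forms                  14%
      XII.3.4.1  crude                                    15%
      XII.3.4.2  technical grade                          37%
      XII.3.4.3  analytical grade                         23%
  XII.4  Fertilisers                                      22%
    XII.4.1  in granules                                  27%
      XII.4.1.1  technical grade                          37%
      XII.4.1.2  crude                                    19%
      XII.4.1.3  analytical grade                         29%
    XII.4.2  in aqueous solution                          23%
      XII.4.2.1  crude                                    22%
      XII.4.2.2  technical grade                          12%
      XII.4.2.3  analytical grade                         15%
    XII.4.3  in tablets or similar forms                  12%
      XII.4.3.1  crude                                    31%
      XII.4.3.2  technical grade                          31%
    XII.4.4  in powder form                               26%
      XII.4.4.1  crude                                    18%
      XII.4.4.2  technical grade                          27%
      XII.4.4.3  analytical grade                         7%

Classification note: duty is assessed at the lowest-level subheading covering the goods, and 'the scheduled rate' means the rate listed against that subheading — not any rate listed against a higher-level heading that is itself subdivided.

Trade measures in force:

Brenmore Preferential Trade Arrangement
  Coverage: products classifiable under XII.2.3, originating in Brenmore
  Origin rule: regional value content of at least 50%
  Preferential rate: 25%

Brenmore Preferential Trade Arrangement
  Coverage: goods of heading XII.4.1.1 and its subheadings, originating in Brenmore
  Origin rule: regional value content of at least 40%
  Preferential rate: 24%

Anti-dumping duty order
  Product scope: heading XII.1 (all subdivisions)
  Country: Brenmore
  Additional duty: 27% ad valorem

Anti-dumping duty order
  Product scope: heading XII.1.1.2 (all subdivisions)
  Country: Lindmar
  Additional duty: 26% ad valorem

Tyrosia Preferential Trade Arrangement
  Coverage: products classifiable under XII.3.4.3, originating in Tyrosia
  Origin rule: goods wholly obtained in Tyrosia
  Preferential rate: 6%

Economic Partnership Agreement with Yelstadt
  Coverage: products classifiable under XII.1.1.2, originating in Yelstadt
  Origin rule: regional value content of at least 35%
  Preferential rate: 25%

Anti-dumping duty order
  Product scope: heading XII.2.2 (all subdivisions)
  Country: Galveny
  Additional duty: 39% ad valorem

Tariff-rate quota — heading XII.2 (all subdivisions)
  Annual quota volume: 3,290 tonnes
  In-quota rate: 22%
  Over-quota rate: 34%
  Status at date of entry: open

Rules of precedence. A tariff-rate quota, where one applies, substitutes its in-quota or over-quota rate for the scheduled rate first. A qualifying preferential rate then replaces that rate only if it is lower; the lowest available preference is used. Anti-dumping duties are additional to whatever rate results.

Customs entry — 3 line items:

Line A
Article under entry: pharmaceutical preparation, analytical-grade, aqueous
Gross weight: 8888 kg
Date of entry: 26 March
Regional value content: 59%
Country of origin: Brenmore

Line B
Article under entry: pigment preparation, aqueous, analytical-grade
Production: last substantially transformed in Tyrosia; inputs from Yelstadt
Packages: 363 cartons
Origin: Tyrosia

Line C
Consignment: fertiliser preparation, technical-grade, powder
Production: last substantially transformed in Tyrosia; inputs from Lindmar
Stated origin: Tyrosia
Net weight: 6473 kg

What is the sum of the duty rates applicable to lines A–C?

Line A: pharmaceutical → XII.2; aqueous → XII.2.3; analytical-grade → XII.2.3.2. Scheduled 14%. quota on XII.2 open → in-quota 22%; Brenmore agreement on XII.2.3: RVC ≥ 50% → 25% available; Brenmore agreement on XII.4.1.1: XII.2.3.2 not covered; preference 25% not lower than 22% → no reduction. → 22%.
Line B: pigment → XII.1; aqueous → XII.1.2; analytical-grade → XII.1.2.1. Scheduled 37%. Tyrosia agreement on XII.3.4.3: XII.1.2.1 not covered. → 37%.
Line C: fertiliser → XII.4; powder → XII.4.4; technical-grade → XII.4.4.2. Scheduled 27%. Tyrosia agreement on XII.3.4.3: XII.4.4.2 not covered. → 27%.
Sum: 22% + 37% + 27% = 86%.

86%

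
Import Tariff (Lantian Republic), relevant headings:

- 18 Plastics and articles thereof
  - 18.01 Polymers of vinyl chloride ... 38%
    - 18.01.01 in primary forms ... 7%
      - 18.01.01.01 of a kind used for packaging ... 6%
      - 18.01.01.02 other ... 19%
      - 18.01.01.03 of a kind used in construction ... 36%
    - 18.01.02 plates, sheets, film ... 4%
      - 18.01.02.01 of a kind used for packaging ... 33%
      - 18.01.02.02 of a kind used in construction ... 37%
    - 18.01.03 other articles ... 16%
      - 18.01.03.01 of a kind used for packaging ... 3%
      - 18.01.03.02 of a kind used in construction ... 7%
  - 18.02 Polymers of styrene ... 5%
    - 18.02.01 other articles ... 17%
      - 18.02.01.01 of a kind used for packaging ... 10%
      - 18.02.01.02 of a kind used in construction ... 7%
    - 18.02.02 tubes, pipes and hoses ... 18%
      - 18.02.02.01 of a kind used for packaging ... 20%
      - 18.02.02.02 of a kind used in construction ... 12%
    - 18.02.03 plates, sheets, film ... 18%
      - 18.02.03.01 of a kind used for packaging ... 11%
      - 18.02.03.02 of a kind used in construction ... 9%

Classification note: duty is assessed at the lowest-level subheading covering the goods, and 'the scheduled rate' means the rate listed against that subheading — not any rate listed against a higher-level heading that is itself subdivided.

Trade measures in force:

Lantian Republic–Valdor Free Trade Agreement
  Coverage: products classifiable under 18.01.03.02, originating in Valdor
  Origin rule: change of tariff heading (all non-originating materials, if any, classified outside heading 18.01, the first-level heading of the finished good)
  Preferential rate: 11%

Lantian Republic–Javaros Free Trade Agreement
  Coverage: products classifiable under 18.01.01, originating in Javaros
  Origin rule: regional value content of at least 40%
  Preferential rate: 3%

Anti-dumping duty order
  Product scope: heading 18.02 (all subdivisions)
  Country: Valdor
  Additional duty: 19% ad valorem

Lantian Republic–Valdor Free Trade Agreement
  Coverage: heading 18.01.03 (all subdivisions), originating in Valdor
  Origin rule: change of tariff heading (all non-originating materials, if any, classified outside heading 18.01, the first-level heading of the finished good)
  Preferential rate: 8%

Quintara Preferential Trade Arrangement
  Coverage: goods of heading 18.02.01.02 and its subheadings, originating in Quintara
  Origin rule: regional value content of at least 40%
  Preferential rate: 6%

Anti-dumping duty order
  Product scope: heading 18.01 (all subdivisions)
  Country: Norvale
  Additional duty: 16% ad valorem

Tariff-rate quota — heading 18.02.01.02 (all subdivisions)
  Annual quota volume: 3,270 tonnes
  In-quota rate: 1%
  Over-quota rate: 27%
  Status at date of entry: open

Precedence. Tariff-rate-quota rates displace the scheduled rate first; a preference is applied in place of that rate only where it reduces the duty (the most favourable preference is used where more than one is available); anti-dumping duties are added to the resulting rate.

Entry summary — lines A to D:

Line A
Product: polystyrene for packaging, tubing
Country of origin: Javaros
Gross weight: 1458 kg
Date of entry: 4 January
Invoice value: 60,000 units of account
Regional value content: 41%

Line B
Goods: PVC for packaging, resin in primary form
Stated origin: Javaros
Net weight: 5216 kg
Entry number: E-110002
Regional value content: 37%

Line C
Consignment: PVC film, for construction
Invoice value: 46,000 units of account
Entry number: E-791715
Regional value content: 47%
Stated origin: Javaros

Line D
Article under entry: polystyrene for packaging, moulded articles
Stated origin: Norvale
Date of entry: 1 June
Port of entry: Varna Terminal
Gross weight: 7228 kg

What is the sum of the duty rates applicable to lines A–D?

Line A: polystyrene → 18.02; tubing → 18.02.02; for packaging → 18.02.02.01. Scheduled 20%. Javaros agreement on 18.01.01: 18.02.02.01 not covered. → 20%.
Line B: PVC → 18.01; resin in primary form → 18.01.01; for packaging → 18.01.01.01. Scheduled 6%. Javaros agreement on 18.01.01: RVC < 40%. → 6%.
Line C: PVC → 18.01; film → 18.01.02; for construction → 18.01.02.02. Scheduled 37%. Javaros agreement on 18.01.01: 18.01.02.02 not covered. → 37%.
Line D: polystyrene → 18.02; moulded articles → 18.02.01; for packaging → 18.02.01.01. Scheduled 10%. No special measure applies. → 10%.
Sum: 20% + 6% + 37% + 10% = 73%.

73%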